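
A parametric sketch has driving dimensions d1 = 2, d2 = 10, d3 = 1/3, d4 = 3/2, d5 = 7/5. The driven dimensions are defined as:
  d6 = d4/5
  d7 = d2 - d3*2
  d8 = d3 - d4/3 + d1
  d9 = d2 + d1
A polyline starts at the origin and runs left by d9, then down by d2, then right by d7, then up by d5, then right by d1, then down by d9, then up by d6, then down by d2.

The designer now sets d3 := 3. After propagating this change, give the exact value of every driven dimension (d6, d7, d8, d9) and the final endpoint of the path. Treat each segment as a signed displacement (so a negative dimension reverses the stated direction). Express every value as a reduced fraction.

d6 = 3/10
d7 = 4
d8 = 9/2
d9 = 12
endpoint = (-6, -303/10)

Apply edit: d3 := 3
  d6 = d4/5 = 3/10
  d7 = d2 - d3*2 = 4
  d8 = d3 - d4/3 + d1 = 9/2
  d9 = d2 + d1 = 12
Walk from origin (0, 0):
  seg 1: left by d9 = 12 → (-12, 0)
  seg 2: down by d2 = 10 → (-12, -10)
  seg 3: right by d7 = 4 → (-8, -10)
  seg 4: up by d5 = 7/5 → (-8, -43/5)
  seg 5: right by d1 = 2 → (-6, -43/5)
  seg 6: down by d9 = 12 → (-6, -103/5)
  seg 7: up by d6 = 3/10 → (-6, -203/10)
  seg 8: down by d2 = 10 → (-6, -303/10)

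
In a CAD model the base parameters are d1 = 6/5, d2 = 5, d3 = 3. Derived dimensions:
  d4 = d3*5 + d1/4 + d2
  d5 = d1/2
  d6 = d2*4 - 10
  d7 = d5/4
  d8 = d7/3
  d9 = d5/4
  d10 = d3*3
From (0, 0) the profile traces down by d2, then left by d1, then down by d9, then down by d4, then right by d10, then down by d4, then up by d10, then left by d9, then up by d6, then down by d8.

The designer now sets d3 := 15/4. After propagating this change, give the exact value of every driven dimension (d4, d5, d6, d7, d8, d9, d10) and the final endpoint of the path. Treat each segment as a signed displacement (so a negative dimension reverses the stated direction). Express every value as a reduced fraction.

Apply edit: d3 := 15/4
  d4 = d3*5 + d1/4 + d2 = 481/20
  d5 = d1/2 = 3/5
  d6 = d2*4 - 10 = 10
  d7 = d5/4 = 3/20
  d8 = d7/3 = 1/20
  d9 = d5/4 = 3/20
  d10 = d3*3 = 45/4
Walk from origin (0, 0):
  seg 1: down by d2 = 5 → (0, -5)
  seg 2: left by d1 = 6/5 → (-6/5, -5)
  seg 3: down by d9 = 3/20 → (-6/5, -103/20)
  seg 4: down by d4 = 481/20 → (-6/5, -146/5)
  seg 5: right by d10 = 45/4 → (201/20, -146/5)
  seg 6: down by d4 = 481/20 → (201/20, -213/4)
  seg 7: up by d10 = 45/4 → (201/20, -42)
  seg 8: left by d9 = 3/20 → (99/10, -42)
  seg 9: up by d6 = 10 → (99/10, -32)
  seg 10: down by d8 = 1/20 → (99/10, -641/20)

d4 = 481/20
d5 = 3/5
d6 = 10
d7 = 3/20
d8 = 1/20
d9 = 3/20
d10 = 45/4
endpoint = (99/10, -641/20)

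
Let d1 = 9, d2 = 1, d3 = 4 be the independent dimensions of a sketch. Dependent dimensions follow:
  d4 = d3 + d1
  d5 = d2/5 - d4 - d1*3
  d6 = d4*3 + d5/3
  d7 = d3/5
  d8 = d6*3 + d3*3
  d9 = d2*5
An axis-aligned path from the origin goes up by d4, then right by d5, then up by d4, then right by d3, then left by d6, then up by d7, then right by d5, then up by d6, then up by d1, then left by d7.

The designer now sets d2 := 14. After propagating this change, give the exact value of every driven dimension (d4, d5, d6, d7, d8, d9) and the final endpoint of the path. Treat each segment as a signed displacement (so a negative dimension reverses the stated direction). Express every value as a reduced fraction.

Apply edit: d2 := 14
  d4 = d3 + d1 = 13
  d5 = d2/5 - d4 - d1*3 = -186/5
  d6 = d4*3 + d5/3 = 133/5
  d7 = d3/5 = 4/5
  d8 = d6*3 + d3*3 = 459/5
  d9 = d2*5 = 70
Walk from origin (0, 0):
  seg 1: up by d4 = 13 → (0, 13)
  seg 2: right by d5 = -186/5 → (-186/5, 13)
  seg 3: up by d4 = 13 → (-186/5, 26)
  seg 4: right by d3 = 4 → (-166/5, 26)
  seg 5: left by d6 = 133/5 → (-299/5, 26)
  seg 6: up by d7 = 4/5 → (-299/5, 134/5)
  seg 7: right by d5 = -186/5 → (-97, 134/5)
  seg 8: up by d6 = 133/5 → (-97, 267/5)
  seg 9: up by d1 = 9 → (-97, 312/5)
  seg 10: left by d7 = 4/5 → (-489/5, 312/5)

d4 = 13
d5 = -186/5
d6 = 133/5
d7 = 4/5
d8 = 459/5
d9 = 70
endpoint = (-489/5, 312/5)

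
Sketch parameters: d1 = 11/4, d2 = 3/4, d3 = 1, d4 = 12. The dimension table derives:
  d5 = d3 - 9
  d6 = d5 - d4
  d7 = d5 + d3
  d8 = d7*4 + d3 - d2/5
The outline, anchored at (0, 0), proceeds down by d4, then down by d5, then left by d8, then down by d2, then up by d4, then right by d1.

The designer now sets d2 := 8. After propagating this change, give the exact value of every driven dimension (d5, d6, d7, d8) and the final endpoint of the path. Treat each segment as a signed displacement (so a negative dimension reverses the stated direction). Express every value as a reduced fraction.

d5 = -8
d6 = -20
d7 = -7
d8 = -143/5
endpoint = (627/20, 0)

Apply edit: d2 := 8
  d5 = d3 - 9 = -8
  d6 = d5 - d4 = -20
  d7 = d5 + d3 = -7
  d8 = d7*4 + d3 - d2/5 = -143/5
Walk from origin (0, 0):
  seg 1: down by d4 = 12 → (0, -12)
  seg 2: down by d5 = -8 → (0, -4)
  seg 3: left by d8 = -143/5 → (143/5, -4)
  seg 4: down by d2 = 8 → (143/5, -12)
  seg 5: up by d4 = 12 → (143/5, 0)
  seg 6: right by d1 = 11/4 → (627/20, 0)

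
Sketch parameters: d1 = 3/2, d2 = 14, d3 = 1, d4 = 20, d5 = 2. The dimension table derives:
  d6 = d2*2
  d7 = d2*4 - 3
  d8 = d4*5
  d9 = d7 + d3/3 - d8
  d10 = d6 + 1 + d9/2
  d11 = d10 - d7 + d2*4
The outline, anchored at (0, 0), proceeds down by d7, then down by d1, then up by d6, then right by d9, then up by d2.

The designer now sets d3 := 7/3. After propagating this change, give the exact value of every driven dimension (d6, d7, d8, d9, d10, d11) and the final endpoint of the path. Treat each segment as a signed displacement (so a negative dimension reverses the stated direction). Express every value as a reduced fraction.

Apply edit: d3 := 7/3
  d6 = d2*2 = 28
  d7 = d2*4 - 3 = 53
  d8 = d4*5 = 100
  d9 = d7 + d3/3 - d8 = -416/9
  d10 = d6 + 1 + d9/2 = 53/9
  d11 = d10 - d7 + d2*4 = 80/9
Walk from origin (0, 0):
  seg 1: down by d7 = 53 → (0, -53)
  seg 2: down by d1 = 3/2 → (0, -109/2)
  seg 3: up by d6 = 28 → (0, -53/2)
  seg 4: right by d9 = -416/9 → (-416/9, -53/2)
  seg 5: up by d2 = 14 → (-416/9, -25/2)

d6 = 28
d7 = 53
d8 = 100
d9 = -416/9
d10 = 53/9
d11 = 80/9
endpoint = (-416/9, -25/2)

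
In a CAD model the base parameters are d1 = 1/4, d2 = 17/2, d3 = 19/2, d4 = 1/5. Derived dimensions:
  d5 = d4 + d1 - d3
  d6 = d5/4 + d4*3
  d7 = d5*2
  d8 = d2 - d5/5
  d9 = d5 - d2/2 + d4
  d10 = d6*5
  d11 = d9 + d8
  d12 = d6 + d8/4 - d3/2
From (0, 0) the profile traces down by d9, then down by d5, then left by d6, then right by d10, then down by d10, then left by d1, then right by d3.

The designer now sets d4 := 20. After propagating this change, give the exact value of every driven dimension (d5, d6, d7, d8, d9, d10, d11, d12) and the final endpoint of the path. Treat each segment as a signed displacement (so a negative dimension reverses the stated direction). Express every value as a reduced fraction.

Apply edit: d4 := 20
  d5 = d4 + d1 - d3 = 43/4
  d6 = d5/4 + d4*3 = 1003/16
  d7 = d5*2 = 43/2
  d8 = d2 - d5/5 = 127/20
  d9 = d5 - d2/2 + d4 = 53/2
  d10 = d6*5 = 5015/16
  d11 = d9 + d8 = 657/20
  d12 = d6 + d8/4 - d3/2 = 2381/40
Walk from origin (0, 0):
  seg 1: down by d9 = 53/2 → (0, -53/2)
  seg 2: down by d5 = 43/4 → (0, -149/4)
  seg 3: left by d6 = 1003/16 → (-1003/16, -149/4)
  seg 4: right by d10 = 5015/16 → (1003/4, -149/4)
  seg 5: down by d10 = 5015/16 → (1003/4, -5611/16)
  seg 6: left by d1 = 1/4 → (501/2, -5611/16)
  seg 7: right by d3 = 19/2 → (260, -5611/16)

d5 = 43/4
d6 = 1003/16
d7 = 43/2
d8 = 127/20
d9 = 53/2
d10 = 5015/16
d11 = 657/20
d12 = 2381/40
endpoint = (260, -5611/16)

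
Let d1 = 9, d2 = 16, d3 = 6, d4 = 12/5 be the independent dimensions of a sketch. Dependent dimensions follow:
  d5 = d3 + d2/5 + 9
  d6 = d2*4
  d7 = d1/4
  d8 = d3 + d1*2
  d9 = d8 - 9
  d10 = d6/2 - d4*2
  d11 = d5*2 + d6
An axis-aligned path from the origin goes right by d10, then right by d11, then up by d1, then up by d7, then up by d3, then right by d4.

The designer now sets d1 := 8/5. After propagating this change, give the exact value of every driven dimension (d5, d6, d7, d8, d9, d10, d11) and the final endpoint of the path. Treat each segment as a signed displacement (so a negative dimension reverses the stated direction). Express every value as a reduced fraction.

Apply edit: d1 := 8/5
  d5 = d3 + d2/5 + 9 = 91/5
  d6 = d2*4 = 64
  d7 = d1/4 = 2/5
  d8 = d3 + d1*2 = 46/5
  d9 = d8 - 9 = 1/5
  d10 = d6/2 - d4*2 = 136/5
  d11 = d5*2 + d6 = 502/5
Walk from origin (0, 0):
  seg 1: right by d10 = 136/5 → (136/5, 0)
  seg 2: right by d11 = 502/5 → (638/5, 0)
  seg 3: up by d1 = 8/5 → (638/5, 8/5)
  seg 4: up by d7 = 2/5 → (638/5, 2)
  seg 5: up by d3 = 6 → (638/5, 8)
  seg 6: right by d4 = 12/5 → (130, 8)

d5 = 91/5
d6 = 64
d7 = 2/5
d8 = 46/5
d9 = 1/5
d10 = 136/5
d11 = 502/5
endpoint = (130, 8)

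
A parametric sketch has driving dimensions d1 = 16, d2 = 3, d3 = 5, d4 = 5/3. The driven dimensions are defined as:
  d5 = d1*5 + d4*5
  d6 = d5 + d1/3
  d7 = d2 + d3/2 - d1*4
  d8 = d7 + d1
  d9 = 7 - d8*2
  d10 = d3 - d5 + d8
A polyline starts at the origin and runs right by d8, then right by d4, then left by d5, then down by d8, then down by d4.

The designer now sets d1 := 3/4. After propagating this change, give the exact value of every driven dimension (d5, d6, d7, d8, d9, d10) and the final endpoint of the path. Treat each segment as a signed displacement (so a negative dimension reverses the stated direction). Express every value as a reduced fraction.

Apply edit: d1 := 3/4
  d5 = d1*5 + d4*5 = 145/12
  d6 = d5 + d1/3 = 37/3
  d7 = d2 + d3/2 - d1*4 = 5/2
  d8 = d7 + d1 = 13/4
  d9 = 7 - d8*2 = 1/2
  d10 = d3 - d5 + d8 = -23/6
Walk from origin (0, 0):
  seg 1: right by d8 = 13/4 → (13/4, 0)
  seg 2: right by d4 = 5/3 → (59/12, 0)
  seg 3: left by d5 = 145/12 → (-43/6, 0)
  seg 4: down by d8 = 13/4 → (-43/6, -13/4)
  seg 5: down by d4 = 5/3 → (-43/6, -59/12)

d5 = 145/12
d6 = 37/3
d7 = 5/2
d8 = 13/4
d9 = 1/2
d10 = -23/6
endpoint = (-43/6, -59/12)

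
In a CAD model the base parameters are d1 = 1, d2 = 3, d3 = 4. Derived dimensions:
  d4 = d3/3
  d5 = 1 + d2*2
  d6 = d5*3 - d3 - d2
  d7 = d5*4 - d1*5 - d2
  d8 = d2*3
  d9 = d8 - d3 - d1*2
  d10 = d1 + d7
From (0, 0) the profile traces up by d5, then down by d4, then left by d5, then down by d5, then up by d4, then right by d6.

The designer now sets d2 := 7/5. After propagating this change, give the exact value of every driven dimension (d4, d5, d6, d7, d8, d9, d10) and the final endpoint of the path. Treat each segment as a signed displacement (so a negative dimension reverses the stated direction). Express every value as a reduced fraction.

d4 = 4/3
d5 = 19/5
d6 = 6
d7 = 44/5
d8 = 21/5
d9 = -9/5
d10 = 49/5
endpoint = (11/5, 0)

Apply edit: d2 := 7/5
  d4 = d3/3 = 4/3
  d5 = 1 + d2*2 = 19/5
  d6 = d5*3 - d3 - d2 = 6
  d7 = d5*4 - d1*5 - d2 = 44/5
  d8 = d2*3 = 21/5
  d9 = d8 - d3 - d1*2 = -9/5
  d10 = d1 + d7 = 49/5
Walk from origin (0, 0):
  seg 1: up by d5 = 19/5 → (0, 19/5)
  seg 2: down by d4 = 4/3 → (0, 37/15)
  seg 3: left by d5 = 19/5 → (-19/5, 37/15)
  seg 4: down by d5 = 19/5 → (-19/5, -4/3)
  seg 5: up by d4 = 4/3 → (-19/5, 0)
  seg 6: right by d6 = 6 → (11/5, 0)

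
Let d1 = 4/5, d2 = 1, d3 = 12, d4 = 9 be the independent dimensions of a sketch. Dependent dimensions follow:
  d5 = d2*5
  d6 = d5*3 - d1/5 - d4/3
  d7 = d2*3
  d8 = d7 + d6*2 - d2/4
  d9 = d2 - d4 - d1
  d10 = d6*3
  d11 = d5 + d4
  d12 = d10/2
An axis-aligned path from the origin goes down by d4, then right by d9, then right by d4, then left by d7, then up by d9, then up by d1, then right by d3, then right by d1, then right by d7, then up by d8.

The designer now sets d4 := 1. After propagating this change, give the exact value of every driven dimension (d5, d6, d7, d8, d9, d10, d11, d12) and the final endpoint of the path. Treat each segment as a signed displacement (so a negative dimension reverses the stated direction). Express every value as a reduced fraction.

Apply edit: d4 := 1
  d5 = d2*5 = 5
  d6 = d5*3 - d1/5 - d4/3 = 1088/75
  d7 = d2*3 = 3
  d8 = d7 + d6*2 - d2/4 = 9529/300
  d9 = d2 - d4 - d1 = -4/5
  d10 = d6*3 = 1088/25
  d11 = d5 + d4 = 6
  d12 = d10/2 = 544/25
Walk from origin (0, 0):
  seg 1: down by d4 = 1 → (0, -1)
  seg 2: right by d9 = -4/5 → (-4/5, -1)
  seg 3: right by d4 = 1 → (1/5, -1)
  seg 4: left by d7 = 3 → (-14/5, -1)
  seg 5: up by d9 = -4/5 → (-14/5, -9/5)
  seg 6: up by d1 = 4/5 → (-14/5, -1)
  seg 7: right by d3 = 12 → (46/5, -1)
  seg 8: right by d1 = 4/5 → (10, -1)
  seg 9: right by d7 = 3 → (13, -1)
  seg 10: up by d8 = 9529/300 → (13, 9229/300)

d5 = 5
d6 = 1088/75
d7 = 3
d8 = 9529/300
d9 = -4/5
d10 = 1088/25
d11 = 6
d12 = 544/25
endpoint = (13, 9229/300)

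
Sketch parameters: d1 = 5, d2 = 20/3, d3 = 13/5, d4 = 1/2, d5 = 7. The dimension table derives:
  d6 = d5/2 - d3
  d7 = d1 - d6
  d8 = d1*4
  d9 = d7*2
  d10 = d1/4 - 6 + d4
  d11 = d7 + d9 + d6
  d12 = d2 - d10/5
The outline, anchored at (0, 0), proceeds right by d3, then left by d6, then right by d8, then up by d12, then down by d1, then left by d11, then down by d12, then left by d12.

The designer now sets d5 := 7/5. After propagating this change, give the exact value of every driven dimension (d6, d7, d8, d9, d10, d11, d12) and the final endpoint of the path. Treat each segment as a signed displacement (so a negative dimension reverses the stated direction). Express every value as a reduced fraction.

Apply edit: d5 := 7/5
  d6 = d5/2 - d3 = -19/10
  d7 = d1 - d6 = 69/10
  d8 = d1*4 = 20
  d9 = d7*2 = 69/5
  d10 = d1/4 - 6 + d4 = -17/4
  d11 = d7 + d9 + d6 = 94/5
  d12 = d2 - d10/5 = 451/60
Walk from origin (0, 0):
  seg 1: right by d3 = 13/5 → (13/5, 0)
  seg 2: left by d6 = -19/10 → (9/2, 0)
  seg 3: right by d8 = 20 → (49/2, 0)
  seg 4: up by d12 = 451/60 → (49/2, 451/60)
  seg 5: down by d1 = 5 → (49/2, 151/60)
  seg 6: left by d11 = 94/5 → (57/10, 151/60)
  seg 7: down by d12 = 451/60 → (57/10, -5)
  seg 8: left by d12 = 451/60 → (-109/60, -5)

d6 = -19/10
d7 = 69/10
d8 = 20
d9 = 69/5
d10 = -17/4
d11 = 94/5
d12 = 451/60
endpoint = (-109/60, -5)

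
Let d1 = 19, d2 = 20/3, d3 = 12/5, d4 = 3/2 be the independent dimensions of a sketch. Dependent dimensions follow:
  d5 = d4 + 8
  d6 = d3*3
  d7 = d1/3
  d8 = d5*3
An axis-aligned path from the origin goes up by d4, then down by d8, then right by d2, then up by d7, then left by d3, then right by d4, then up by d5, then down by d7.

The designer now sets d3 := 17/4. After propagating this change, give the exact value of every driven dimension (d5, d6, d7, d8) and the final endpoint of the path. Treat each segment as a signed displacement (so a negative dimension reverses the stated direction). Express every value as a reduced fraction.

Apply edit: d3 := 17/4
  d5 = d4 + 8 = 19/2
  d6 = d3*3 = 51/4
  d7 = d1/3 = 19/3
  d8 = d5*3 = 57/2
Walk from origin (0, 0):
  seg 1: up by d4 = 3/2 → (0, 3/2)
  seg 2: down by d8 = 57/2 → (0, -27)
  seg 3: right by d2 = 20/3 → (20/3, -27)
  seg 4: up by d7 = 19/3 → (20/3, -62/3)
  seg 5: left by d3 = 17/4 → (29/12, -62/3)
  seg 6: right by d4 = 3/2 → (47/12, -62/3)
  seg 7: up by d5 = 19/2 → (47/12, -67/6)
  seg 8: down by d7 = 19/3 → (47/12, -35/2)

d5 = 19/2
d6 = 51/4
d7 = 19/3
d8 = 57/2
endpoint = (47/12, -35/2)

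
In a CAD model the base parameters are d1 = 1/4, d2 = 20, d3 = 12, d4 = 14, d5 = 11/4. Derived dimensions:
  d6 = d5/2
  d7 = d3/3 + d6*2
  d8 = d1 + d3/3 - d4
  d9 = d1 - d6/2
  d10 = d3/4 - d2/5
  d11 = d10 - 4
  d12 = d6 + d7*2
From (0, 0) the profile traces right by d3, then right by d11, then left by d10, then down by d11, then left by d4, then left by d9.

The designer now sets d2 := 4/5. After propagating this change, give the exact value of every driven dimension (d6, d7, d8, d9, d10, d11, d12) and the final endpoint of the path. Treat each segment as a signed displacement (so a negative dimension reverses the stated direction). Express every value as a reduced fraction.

Apply edit: d2 := 4/5
  d6 = d5/2 = 11/8
  d7 = d3/3 + d6*2 = 27/4
  d8 = d1 + d3/3 - d4 = -39/4
  d9 = d1 - d6/2 = -7/16
  d10 = d3/4 - d2/5 = 71/25
  d11 = d10 - 4 = -29/25
  d12 = d6 + d7*2 = 119/8
Walk from origin (0, 0):
  seg 1: right by d3 = 12 → (12, 0)
  seg 2: right by d11 = -29/25 → (271/25, 0)
  seg 3: left by d10 = 71/25 → (8, 0)
  seg 4: down by d11 = -29/25 → (8, 29/25)
  seg 5: left by d4 = 14 → (-6, 29/25)
  seg 6: left by d9 = -7/16 → (-89/16, 29/25)

d6 = 11/8
d7 = 27/4
d8 = -39/4
d9 = -7/16
d10 = 71/25
d11 = -29/25
d12 = 119/8
endpoint = (-89/16, 29/25)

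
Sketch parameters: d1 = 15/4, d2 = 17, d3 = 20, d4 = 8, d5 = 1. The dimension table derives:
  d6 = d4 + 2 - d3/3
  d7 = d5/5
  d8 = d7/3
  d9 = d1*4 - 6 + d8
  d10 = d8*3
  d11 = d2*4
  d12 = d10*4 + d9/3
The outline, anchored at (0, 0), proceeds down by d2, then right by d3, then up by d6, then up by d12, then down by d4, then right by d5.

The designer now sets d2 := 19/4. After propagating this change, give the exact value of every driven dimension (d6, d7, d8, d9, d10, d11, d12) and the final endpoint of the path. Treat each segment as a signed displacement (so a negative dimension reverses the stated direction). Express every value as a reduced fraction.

d6 = 10/3
d7 = 1/5
d8 = 1/15
d9 = 136/15
d10 = 1/5
d11 = 19
d12 = 172/45
endpoint = (21, -1007/180)

Apply edit: d2 := 19/4
  d6 = d4 + 2 - d3/3 = 10/3
  d7 = d5/5 = 1/5
  d8 = d7/3 = 1/15
  d9 = d1*4 - 6 + d8 = 136/15
  d10 = d8*3 = 1/5
  d11 = d2*4 = 19
  d12 = d10*4 + d9/3 = 172/45
Walk from origin (0, 0):
  seg 1: down by d2 = 19/4 → (0, -19/4)
  seg 2: right by d3 = 20 → (20, -19/4)
  seg 3: up by d6 = 10/3 → (20, -17/12)
  seg 4: up by d12 = 172/45 → (20, 433/180)
  seg 5: down by d4 = 8 → (20, -1007/180)
  seg 6: right by d5 = 1 → (21, -1007/180)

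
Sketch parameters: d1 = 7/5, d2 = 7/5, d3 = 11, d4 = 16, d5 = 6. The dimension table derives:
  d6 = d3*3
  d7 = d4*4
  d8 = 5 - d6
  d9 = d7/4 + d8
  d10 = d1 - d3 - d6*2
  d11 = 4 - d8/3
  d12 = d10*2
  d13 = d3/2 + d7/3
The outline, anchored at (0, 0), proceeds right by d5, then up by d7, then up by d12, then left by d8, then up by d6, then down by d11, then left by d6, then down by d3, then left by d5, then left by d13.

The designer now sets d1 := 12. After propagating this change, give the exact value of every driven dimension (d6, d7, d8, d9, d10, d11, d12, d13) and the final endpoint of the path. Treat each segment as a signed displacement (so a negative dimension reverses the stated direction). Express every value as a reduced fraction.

Apply edit: d1 := 12
  d6 = d3*3 = 33
  d7 = d4*4 = 64
  d8 = 5 - d6 = -28
  d9 = d7/4 + d8 = -12
  d10 = d1 - d3 - d6*2 = -65
  d11 = 4 - d8/3 = 40/3
  d12 = d10*2 = -130
  d13 = d3/2 + d7/3 = 161/6
Walk from origin (0, 0):
  seg 1: right by d5 = 6 → (6, 0)
  seg 2: up by d7 = 64 → (6, 64)
  seg 3: up by d12 = -130 → (6, -66)
  seg 4: left by d8 = -28 → (34, -66)
  seg 5: up by d6 = 33 → (34, -33)
  seg 6: down by d11 = 40/3 → (34, -139/3)
  seg 7: left by d6 = 33 → (1, -139/3)
  seg 8: down by d3 = 11 → (1, -172/3)
  seg 9: left by d5 = 6 → (-5, -172/3)
  seg 10: left by d13 = 161/6 → (-191/6, -172/3)

d6 = 33
d7 = 64
d8 = -28
d9 = -12
d10 = -65
d11 = 40/3
d12 = -130
d13 = 161/6
endpoint = (-191/6, -172/3)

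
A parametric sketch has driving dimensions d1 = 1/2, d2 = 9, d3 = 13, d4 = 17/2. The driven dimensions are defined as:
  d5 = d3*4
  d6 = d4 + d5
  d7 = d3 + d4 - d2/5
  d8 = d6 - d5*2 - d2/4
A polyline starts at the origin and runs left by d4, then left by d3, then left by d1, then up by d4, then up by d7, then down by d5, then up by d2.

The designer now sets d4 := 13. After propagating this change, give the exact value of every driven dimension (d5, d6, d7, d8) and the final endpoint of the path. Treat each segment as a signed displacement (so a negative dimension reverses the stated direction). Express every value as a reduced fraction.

Apply edit: d4 := 13
  d5 = d3*4 = 52
  d6 = d4 + d5 = 65
  d7 = d3 + d4 - d2/5 = 121/5
  d8 = d6 - d5*2 - d2/4 = -165/4
Walk from origin (0, 0):
  seg 1: left by d4 = 13 → (-13, 0)
  seg 2: left by d3 = 13 → (-26, 0)
  seg 3: left by d1 = 1/2 → (-53/2, 0)
  seg 4: up by d4 = 13 → (-53/2, 13)
  seg 5: up by d7 = 121/5 → (-53/2, 186/5)
  seg 6: down by d5 = 52 → (-53/2, -74/5)
  seg 7: up by d2 = 9 → (-53/2, -29/5)

d5 = 52
d6 = 65
d7 = 121/5
d8 = -165/4
endpoint = (-53/2, -29/5)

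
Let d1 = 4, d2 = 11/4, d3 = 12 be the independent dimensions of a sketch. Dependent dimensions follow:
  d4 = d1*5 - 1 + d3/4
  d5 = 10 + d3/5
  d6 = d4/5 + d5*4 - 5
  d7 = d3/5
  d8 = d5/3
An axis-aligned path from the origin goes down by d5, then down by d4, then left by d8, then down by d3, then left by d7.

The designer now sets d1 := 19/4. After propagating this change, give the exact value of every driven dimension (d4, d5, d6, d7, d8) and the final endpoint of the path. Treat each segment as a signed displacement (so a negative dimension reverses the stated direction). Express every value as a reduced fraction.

d4 = 103/4
d5 = 62/5
d6 = 199/4
d7 = 12/5
d8 = 62/15
endpoint = (-98/15, -1003/20)

Apply edit: d1 := 19/4
  d4 = d1*5 - 1 + d3/4 = 103/4
  d5 = 10 + d3/5 = 62/5
  d6 = d4/5 + d5*4 - 5 = 199/4
  d7 = d3/5 = 12/5
  d8 = d5/3 = 62/15
Walk from origin (0, 0):
  seg 1: down by d5 = 62/5 → (0, -62/5)
  seg 2: down by d4 = 103/4 → (0, -763/20)
  seg 3: left by d8 = 62/15 → (-62/15, -763/20)
  seg 4: down by d3 = 12 → (-62/15, -1003/20)
  seg 5: left by d7 = 12/5 → (-98/15, -1003/20)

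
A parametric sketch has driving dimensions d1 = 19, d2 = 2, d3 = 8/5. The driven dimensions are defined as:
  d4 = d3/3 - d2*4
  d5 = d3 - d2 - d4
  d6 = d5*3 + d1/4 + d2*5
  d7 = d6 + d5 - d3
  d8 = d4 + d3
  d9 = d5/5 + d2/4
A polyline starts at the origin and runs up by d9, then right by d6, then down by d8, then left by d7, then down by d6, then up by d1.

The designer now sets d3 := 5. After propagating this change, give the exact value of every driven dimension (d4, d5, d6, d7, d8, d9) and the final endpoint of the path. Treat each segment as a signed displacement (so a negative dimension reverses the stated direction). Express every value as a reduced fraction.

d4 = -19/3
d5 = 28/3
d6 = 171/4
d7 = 565/12
d8 = -4/3
d9 = 71/30
endpoint = (-13/3, -401/20)

Apply edit: d3 := 5
  d4 = d3/3 - d2*4 = -19/3
  d5 = d3 - d2 - d4 = 28/3
  d6 = d5*3 + d1/4 + d2*5 = 171/4
  d7 = d6 + d5 - d3 = 565/12
  d8 = d4 + d3 = -4/3
  d9 = d5/5 + d2/4 = 71/30
Walk from origin (0, 0):
  seg 1: up by d9 = 71/30 → (0, 71/30)
  seg 2: right by d6 = 171/4 → (171/4, 71/30)
  seg 3: down by d8 = -4/3 → (171/4, 37/10)
  seg 4: left by d7 = 565/12 → (-13/3, 37/10)
  seg 5: down by d6 = 171/4 → (-13/3, -781/20)
  seg 6: up by d1 = 19 → (-13/3, -401/20)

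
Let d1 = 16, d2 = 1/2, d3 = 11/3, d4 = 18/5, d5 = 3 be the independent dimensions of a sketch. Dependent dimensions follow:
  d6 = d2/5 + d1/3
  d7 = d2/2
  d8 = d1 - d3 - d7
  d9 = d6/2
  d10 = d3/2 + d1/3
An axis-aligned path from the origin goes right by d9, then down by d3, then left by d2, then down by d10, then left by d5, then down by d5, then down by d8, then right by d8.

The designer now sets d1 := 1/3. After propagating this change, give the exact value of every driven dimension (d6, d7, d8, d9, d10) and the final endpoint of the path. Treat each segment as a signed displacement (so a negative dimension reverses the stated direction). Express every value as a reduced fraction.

Apply edit: d1 := 1/3
  d6 = d2/5 + d1/3 = 19/90
  d7 = d2/2 = 1/4
  d8 = d1 - d3 - d7 = -43/12
  d9 = d6/2 = 19/180
  d10 = d3/2 + d1/3 = 35/18
Walk from origin (0, 0):
  seg 1: right by d9 = 19/180 → (19/180, 0)
  seg 2: down by d3 = 11/3 → (19/180, -11/3)
  seg 3: left by d2 = 1/2 → (-71/180, -11/3)
  seg 4: down by d10 = 35/18 → (-71/180, -101/18)
  seg 5: left by d5 = 3 → (-611/180, -101/18)
  seg 6: down by d5 = 3 → (-611/180, -155/18)
  seg 7: down by d8 = -43/12 → (-611/180, -181/36)
  seg 8: right by d8 = -43/12 → (-314/45, -181/36)

d6 = 19/90
d7 = 1/4
d8 = -43/12
d9 = 19/180
d10 = 35/18
endpoint = (-314/45, -181/36)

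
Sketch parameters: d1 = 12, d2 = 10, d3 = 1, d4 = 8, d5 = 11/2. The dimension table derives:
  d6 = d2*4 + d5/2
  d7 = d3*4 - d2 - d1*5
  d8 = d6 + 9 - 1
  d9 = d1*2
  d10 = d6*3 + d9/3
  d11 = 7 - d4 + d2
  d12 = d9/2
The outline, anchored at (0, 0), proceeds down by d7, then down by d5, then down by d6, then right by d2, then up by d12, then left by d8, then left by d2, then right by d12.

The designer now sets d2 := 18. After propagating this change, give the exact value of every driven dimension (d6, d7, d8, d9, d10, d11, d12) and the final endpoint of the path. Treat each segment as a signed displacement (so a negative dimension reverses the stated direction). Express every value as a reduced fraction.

Apply edit: d2 := 18
  d6 = d2*4 + d5/2 = 299/4
  d7 = d3*4 - d2 - d1*5 = -74
  d8 = d6 + 9 - 1 = 331/4
  d9 = d1*2 = 24
  d10 = d6*3 + d9/3 = 929/4
  d11 = 7 - d4 + d2 = 17
  d12 = d9/2 = 12
Walk from origin (0, 0):
  seg 1: down by d7 = -74 → (0, 74)
  seg 2: down by d5 = 11/2 → (0, 137/2)
  seg 3: down by d6 = 299/4 → (0, -25/4)
  seg 4: right by d2 = 18 → (18, -25/4)
  seg 5: up by d12 = 12 → (18, 23/4)
  seg 6: left by d8 = 331/4 → (-259/4, 23/4)
  seg 7: left by d2 = 18 → (-331/4, 23/4)
  seg 8: right by d12 = 12 → (-283/4, 23/4)

d6 = 299/4
d7 = -74
d8 = 331/4
d9 = 24
d10 = 929/4
d11 = 17
d12 = 12
endpoint = (-283/4, 23/4)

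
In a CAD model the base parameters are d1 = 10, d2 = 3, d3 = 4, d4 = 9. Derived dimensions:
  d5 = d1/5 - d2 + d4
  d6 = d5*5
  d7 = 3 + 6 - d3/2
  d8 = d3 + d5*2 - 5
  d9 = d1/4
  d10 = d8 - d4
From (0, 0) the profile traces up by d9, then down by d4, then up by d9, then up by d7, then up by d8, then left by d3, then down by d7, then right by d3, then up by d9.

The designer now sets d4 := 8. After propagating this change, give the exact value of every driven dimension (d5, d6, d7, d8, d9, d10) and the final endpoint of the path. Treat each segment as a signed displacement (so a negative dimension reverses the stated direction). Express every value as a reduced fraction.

Apply edit: d4 := 8
  d5 = d1/5 - d2 + d4 = 7
  d6 = d5*5 = 35
  d7 = 3 + 6 - d3/2 = 7
  d8 = d3 + d5*2 - 5 = 13
  d9 = d1/4 = 5/2
  d10 = d8 - d4 = 5
Walk from origin (0, 0):
  seg 1: up by d9 = 5/2 → (0, 5/2)
  seg 2: down by d4 = 8 → (0, -11/2)
  seg 3: up by d9 = 5/2 → (0, -3)
  seg 4: up by d7 = 7 → (0, 4)
  seg 5: up by d8 = 13 → (0, 17)
  seg 6: left by d3 = 4 → (-4, 17)
  seg 7: down by d7 = 7 → (-4, 10)
  seg 8: right by d3 = 4 → (0, 10)
  seg 9: up by d9 = 5/2 → (0, 25/2)

d5 = 7
d6 = 35
d7 = 7
d8 = 13
d9 = 5/2
d10 = 5
endpoint = (0, 25/2)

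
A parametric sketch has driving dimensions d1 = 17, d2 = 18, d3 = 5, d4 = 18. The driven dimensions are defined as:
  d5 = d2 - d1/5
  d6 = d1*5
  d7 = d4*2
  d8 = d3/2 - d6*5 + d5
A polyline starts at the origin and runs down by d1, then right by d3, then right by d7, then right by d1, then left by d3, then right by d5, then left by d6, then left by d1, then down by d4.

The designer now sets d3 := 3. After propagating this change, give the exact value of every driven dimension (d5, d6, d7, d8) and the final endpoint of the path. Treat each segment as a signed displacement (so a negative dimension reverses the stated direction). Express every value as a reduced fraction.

Apply edit: d3 := 3
  d5 = d2 - d1/5 = 73/5
  d6 = d1*5 = 85
  d7 = d4*2 = 36
  d8 = d3/2 - d6*5 + d5 = -4089/10
Walk from origin (0, 0):
  seg 1: down by d1 = 17 → (0, -17)
  seg 2: right by d3 = 3 → (3, -17)
  seg 3: right by d7 = 36 → (39, -17)
  seg 4: right by d1 = 17 → (56, -17)
  seg 5: left by d3 = 3 → (53, -17)
  seg 6: right by d5 = 73/5 → (338/5, -17)
  seg 7: left by d6 = 85 → (-87/5, -17)
  seg 8: left by d1 = 17 → (-172/5, -17)
  seg 9: down by d4 = 18 → (-172/5, -35)

d5 = 73/5
d6 = 85
d7 = 36
d8 = -4089/10
endpoint = (-172/5, -35)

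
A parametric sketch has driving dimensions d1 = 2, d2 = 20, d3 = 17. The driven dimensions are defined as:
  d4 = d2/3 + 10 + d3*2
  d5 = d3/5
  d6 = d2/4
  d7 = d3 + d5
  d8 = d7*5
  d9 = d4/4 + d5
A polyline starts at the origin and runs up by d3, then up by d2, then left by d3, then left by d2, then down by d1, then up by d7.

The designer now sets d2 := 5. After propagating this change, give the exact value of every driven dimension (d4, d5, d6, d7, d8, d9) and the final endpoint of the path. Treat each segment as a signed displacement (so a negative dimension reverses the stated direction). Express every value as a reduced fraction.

Apply edit: d2 := 5
  d4 = d2/3 + 10 + d3*2 = 137/3
  d5 = d3/5 = 17/5
  d6 = d2/4 = 5/4
  d7 = d3 + d5 = 102/5
  d8 = d7*5 = 102
  d9 = d4/4 + d5 = 889/60
Walk from origin (0, 0):
  seg 1: up by d3 = 17 → (0, 17)
  seg 2: up by d2 = 5 → (0, 22)
  seg 3: left by d3 = 17 → (-17, 22)
  seg 4: left by d2 = 5 → (-22, 22)
  seg 5: down by d1 = 2 → (-22, 20)
  seg 6: up by d7 = 102/5 → (-22, 202/5)

d4 = 137/3
d5 = 17/5
d6 = 5/4
d7 = 102/5
d8 = 102
d9 = 889/60
endpoint = (-22, 202/5)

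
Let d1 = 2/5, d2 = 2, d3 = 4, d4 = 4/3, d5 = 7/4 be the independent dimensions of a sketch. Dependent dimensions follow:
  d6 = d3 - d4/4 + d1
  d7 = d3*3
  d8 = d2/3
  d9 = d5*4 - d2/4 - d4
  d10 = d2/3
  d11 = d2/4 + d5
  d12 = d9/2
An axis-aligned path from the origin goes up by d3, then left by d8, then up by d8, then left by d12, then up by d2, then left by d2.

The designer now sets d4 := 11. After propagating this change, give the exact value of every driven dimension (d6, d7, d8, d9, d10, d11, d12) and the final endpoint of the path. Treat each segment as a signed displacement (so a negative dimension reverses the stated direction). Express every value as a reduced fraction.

Apply edit: d4 := 11
  d6 = d3 - d4/4 + d1 = 33/20
  d7 = d3*3 = 12
  d8 = d2/3 = 2/3
  d9 = d5*4 - d2/4 - d4 = -9/2
  d10 = d2/3 = 2/3
  d11 = d2/4 + d5 = 9/4
  d12 = d9/2 = -9/4
Walk from origin (0, 0):
  seg 1: up by d3 = 4 → (0, 4)
  seg 2: left by d8 = 2/3 → (-2/3, 4)
  seg 3: up by d8 = 2/3 → (-2/3, 14/3)
  seg 4: left by d12 = -9/4 → (19/12, 14/3)
  seg 5: up by d2 = 2 → (19/12, 20/3)
  seg 6: left by d2 = 2 → (-5/12, 20/3)

d6 = 33/20
d7 = 12
d8 = 2/3
d9 = -9/2
d10 = 2/3
d11 = 9/4
d12 = -9/4
endpoint = (-5/12, 20/3)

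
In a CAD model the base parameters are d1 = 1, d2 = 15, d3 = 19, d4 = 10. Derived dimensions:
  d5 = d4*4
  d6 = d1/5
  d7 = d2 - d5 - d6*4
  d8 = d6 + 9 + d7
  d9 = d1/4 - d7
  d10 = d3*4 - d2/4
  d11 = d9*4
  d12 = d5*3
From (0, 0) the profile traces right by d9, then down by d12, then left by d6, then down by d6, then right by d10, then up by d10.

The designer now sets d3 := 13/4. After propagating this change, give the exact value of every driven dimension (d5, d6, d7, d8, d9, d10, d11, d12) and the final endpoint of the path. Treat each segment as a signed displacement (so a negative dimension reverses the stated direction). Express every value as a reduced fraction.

d5 = 40
d6 = 1/5
d7 = -129/5
d8 = -83/5
d9 = 521/20
d10 = 37/4
d11 = 521/5
d12 = 120
endpoint = (351/10, -2219/20)

Apply edit: d3 := 13/4
  d5 = d4*4 = 40
  d6 = d1/5 = 1/5
  d7 = d2 - d5 - d6*4 = -129/5
  d8 = d6 + 9 + d7 = -83/5
  d9 = d1/4 - d7 = 521/20
  d10 = d3*4 - d2/4 = 37/4
  d11 = d9*4 = 521/5
  d12 = d5*3 = 120
Walk from origin (0, 0):
  seg 1: right by d9 = 521/20 → (521/20, 0)
  seg 2: down by d12 = 120 → (521/20, -120)
  seg 3: left by d6 = 1/5 → (517/20, -120)
  seg 4: down by d6 = 1/5 → (517/20, -601/5)
  seg 5: right by d10 = 37/4 → (351/10, -601/5)
  seg 6: up by d10 = 37/4 → (351/10, -2219/20)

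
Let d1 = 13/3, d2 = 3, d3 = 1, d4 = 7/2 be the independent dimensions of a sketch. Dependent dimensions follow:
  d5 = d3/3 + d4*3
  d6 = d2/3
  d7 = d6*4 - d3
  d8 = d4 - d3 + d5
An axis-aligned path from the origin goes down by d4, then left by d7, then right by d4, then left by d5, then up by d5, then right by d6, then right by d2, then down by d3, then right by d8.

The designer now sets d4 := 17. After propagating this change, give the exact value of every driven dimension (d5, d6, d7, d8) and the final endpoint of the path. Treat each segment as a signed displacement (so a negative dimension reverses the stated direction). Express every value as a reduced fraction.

d5 = 154/3
d6 = 1
d7 = 3
d8 = 202/3
endpoint = (34, 100/3)

Apply edit: d4 := 17
  d5 = d3/3 + d4*3 = 154/3
  d6 = d2/3 = 1
  d7 = d6*4 - d3 = 3
  d8 = d4 - d3 + d5 = 202/3
Walk from origin (0, 0):
  seg 1: down by d4 = 17 → (0, -17)
  seg 2: left by d7 = 3 → (-3, -17)
  seg 3: right by d4 = 17 → (14, -17)
  seg 4: left by d5 = 154/3 → (-112/3, -17)
  seg 5: up by d5 = 154/3 → (-112/3, 103/3)
  seg 6: right by d6 = 1 → (-109/3, 103/3)
  seg 7: right by d2 = 3 → (-100/3, 103/3)
  seg 8: down by d3 = 1 → (-100/3, 100/3)
  seg 9: right by d8 = 202/3 → (34, 100/3)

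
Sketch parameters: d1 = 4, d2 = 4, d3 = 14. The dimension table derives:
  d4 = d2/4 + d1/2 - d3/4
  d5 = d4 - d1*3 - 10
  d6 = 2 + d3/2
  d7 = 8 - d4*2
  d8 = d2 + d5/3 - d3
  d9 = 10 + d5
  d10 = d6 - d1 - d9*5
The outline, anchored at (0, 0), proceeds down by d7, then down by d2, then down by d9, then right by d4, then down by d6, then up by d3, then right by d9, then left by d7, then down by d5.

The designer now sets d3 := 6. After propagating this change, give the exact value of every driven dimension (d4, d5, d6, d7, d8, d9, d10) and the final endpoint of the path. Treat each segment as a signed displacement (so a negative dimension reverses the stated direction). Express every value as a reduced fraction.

Apply edit: d3 := 6
  d4 = d2/4 + d1/2 - d3/4 = 3/2
  d5 = d4 - d1*3 - 10 = -41/2
  d6 = 2 + d3/2 = 5
  d7 = 8 - d4*2 = 5
  d8 = d2 + d5/3 - d3 = -53/6
  d9 = 10 + d5 = -21/2
  d10 = d6 - d1 - d9*5 = 107/2
Walk from origin (0, 0):
  seg 1: down by d7 = 5 → (0, -5)
  seg 2: down by d2 = 4 → (0, -9)
  seg 3: down by d9 = -21/2 → (0, 3/2)
  seg 4: right by d4 = 3/2 → (3/2, 3/2)
  seg 5: down by d6 = 5 → (3/2, -7/2)
  seg 6: up by d3 = 6 → (3/2, 5/2)
  seg 7: right by d9 = -21/2 → (-9, 5/2)
  seg 8: left by d7 = 5 → (-14, 5/2)
  seg 9: down by d5 = -41/2 → (-14, 23)

d4 = 3/2
d5 = -41/2
d6 = 5
d7 = 5
d8 = -53/6
d9 = -21/2
d10 = 107/2
endpoint = (-14, 23)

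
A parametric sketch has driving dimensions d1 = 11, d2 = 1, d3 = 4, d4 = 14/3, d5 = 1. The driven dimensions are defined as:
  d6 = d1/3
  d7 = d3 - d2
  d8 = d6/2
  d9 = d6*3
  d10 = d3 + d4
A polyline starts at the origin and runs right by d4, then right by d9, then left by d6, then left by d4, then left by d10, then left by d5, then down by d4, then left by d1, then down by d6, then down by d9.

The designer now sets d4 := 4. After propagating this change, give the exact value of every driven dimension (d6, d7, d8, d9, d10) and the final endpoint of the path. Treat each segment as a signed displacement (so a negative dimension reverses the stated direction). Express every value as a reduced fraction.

Apply edit: d4 := 4
  d6 = d1/3 = 11/3
  d7 = d3 - d2 = 3
  d8 = d6/2 = 11/6
  d9 = d6*3 = 11
  d10 = d3 + d4 = 8
Walk from origin (0, 0):
  seg 1: right by d4 = 4 → (4, 0)
  seg 2: right by d9 = 11 → (15, 0)
  seg 3: left by d6 = 11/3 → (34/3, 0)
  seg 4: left by d4 = 4 → (22/3, 0)
  seg 5: left by d10 = 8 → (-2/3, 0)
  seg 6: left by d5 = 1 → (-5/3, 0)
  seg 7: down by d4 = 4 → (-5/3, -4)
  seg 8: left by d1 = 11 → (-38/3, -4)
  seg 9: down by d6 = 11/3 → (-38/3, -23/3)
  seg 10: down by d9 = 11 → (-38/3, -56/3)

d6 = 11/3
d7 = 3
d8 = 11/6
d9 = 11
d10 = 8
endpoint = (-38/3, -56/3)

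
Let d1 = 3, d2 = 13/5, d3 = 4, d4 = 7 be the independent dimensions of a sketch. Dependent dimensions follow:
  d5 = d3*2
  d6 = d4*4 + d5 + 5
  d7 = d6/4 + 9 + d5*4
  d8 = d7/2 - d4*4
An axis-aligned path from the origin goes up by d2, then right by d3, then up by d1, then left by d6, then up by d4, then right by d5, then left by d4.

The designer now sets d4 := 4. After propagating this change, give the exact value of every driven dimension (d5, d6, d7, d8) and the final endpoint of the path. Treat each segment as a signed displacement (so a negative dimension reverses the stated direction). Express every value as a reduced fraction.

Apply edit: d4 := 4
  d5 = d3*2 = 8
  d6 = d4*4 + d5 + 5 = 29
  d7 = d6/4 + 9 + d5*4 = 193/4
  d8 = d7/2 - d4*4 = 65/8
Walk from origin (0, 0):
  seg 1: up by d2 = 13/5 → (0, 13/5)
  seg 2: right by d3 = 4 → (4, 13/5)
  seg 3: up by d1 = 3 → (4, 28/5)
  seg 4: left by d6 = 29 → (-25, 28/5)
  seg 5: up by d4 = 4 → (-25, 48/5)
  seg 6: right by d5 = 8 → (-17, 48/5)
  seg 7: left by d4 = 4 → (-21, 48/5)

d5 = 8
d6 = 29
d7 = 193/4
d8 = 65/8
endpoint = (-21, 48/5)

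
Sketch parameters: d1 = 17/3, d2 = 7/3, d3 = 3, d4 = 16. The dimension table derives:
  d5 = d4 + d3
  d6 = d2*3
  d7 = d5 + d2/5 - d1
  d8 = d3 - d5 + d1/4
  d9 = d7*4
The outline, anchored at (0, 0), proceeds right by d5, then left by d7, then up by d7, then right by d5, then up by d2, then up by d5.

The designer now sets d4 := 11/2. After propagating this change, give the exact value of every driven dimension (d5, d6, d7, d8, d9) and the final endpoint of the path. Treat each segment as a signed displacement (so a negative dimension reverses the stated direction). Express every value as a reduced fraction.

d5 = 17/2
d6 = 7
d7 = 33/10
d8 = -49/12
d9 = 66/5
endpoint = (137/10, 212/15)

Apply edit: d4 := 11/2
  d5 = d4 + d3 = 17/2
  d6 = d2*3 = 7
  d7 = d5 + d2/5 - d1 = 33/10
  d8 = d3 - d5 + d1/4 = -49/12
  d9 = d7*4 = 66/5
Walk from origin (0, 0):
  seg 1: right by d5 = 17/2 → (17/2, 0)
  seg 2: left by d7 = 33/10 → (26/5, 0)
  seg 3: up by d7 = 33/10 → (26/5, 33/10)
  seg 4: right by d5 = 17/2 → (137/10, 33/10)
  seg 5: up by d2 = 7/3 → (137/10, 169/30)
  seg 6: up by d5 = 17/2 → (137/10, 212/15)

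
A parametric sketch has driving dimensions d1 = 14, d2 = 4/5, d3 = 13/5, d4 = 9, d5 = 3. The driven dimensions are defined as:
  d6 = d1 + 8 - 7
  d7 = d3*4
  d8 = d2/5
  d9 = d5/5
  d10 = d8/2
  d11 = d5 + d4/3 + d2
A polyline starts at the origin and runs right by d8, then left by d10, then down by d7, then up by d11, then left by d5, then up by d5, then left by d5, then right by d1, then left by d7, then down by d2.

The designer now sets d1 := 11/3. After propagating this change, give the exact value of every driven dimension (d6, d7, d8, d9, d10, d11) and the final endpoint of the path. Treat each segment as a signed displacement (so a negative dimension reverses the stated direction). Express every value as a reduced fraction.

Apply edit: d1 := 11/3
  d6 = d1 + 8 - 7 = 14/3
  d7 = d3*4 = 52/5
  d8 = d2/5 = 4/25
  d9 = d5/5 = 3/5
  d10 = d8/2 = 2/25
  d11 = d5 + d4/3 + d2 = 34/5
Walk from origin (0, 0):
  seg 1: right by d8 = 4/25 → (4/25, 0)
  seg 2: left by d10 = 2/25 → (2/25, 0)
  seg 3: down by d7 = 52/5 → (2/25, -52/5)
  seg 4: up by d11 = 34/5 → (2/25, -18/5)
  seg 5: left by d5 = 3 → (-73/25, -18/5)
  seg 6: up by d5 = 3 → (-73/25, -3/5)
  seg 7: left by d5 = 3 → (-148/25, -3/5)
  seg 8: right by d1 = 11/3 → (-169/75, -3/5)
  seg 9: left by d7 = 52/5 → (-949/75, -3/5)
  seg 10: down by d2 = 4/5 → (-949/75, -7/5)

d6 = 14/3
d7 = 52/5
d8 = 4/25
d9 = 3/5
d10 = 2/25
d11 = 34/5
endpoint = (-949/75, -7/5)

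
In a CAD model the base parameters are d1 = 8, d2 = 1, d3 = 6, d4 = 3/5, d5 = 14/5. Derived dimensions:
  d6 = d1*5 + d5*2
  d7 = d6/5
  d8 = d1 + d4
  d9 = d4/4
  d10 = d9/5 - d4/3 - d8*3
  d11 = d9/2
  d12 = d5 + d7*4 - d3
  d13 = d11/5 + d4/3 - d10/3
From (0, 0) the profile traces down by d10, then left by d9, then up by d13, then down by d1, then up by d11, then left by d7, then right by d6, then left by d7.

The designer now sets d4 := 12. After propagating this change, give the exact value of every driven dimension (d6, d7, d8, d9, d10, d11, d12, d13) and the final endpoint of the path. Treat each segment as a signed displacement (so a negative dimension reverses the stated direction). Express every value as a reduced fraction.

Apply edit: d4 := 12
  d6 = d1*5 + d5*2 = 228/5
  d7 = d6/5 = 228/25
  d8 = d1 + d4 = 20
  d9 = d4/4 = 3
  d10 = d9/5 - d4/3 - d8*3 = -317/5
  d11 = d9/2 = 3/2
  d12 = d5 + d7*4 - d3 = 832/25
  d13 = d11/5 + d4/3 - d10/3 = 763/30
Walk from origin (0, 0):
  seg 1: down by d10 = -317/5 → (0, 317/5)
  seg 2: left by d9 = 3 → (-3, 317/5)
  seg 3: up by d13 = 763/30 → (-3, 533/6)
  seg 4: down by d1 = 8 → (-3, 485/6)
  seg 5: up by d11 = 3/2 → (-3, 247/3)
  seg 6: left by d7 = 228/25 → (-303/25, 247/3)
  seg 7: right by d6 = 228/5 → (837/25, 247/3)
  seg 8: left by d7 = 228/25 → (609/25, 247/3)

d6 = 228/5
d7 = 228/25
d8 = 20
d9 = 3
d10 = -317/5
d11 = 3/2
d12 = 832/25
d13 = 763/30
endpoint = (609/25, 247/3)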